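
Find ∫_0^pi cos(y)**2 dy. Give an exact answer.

Use the identity cos^2(y) = (1 + cos(2*y))/2.
An antiderivative is F(y) = y/2 + sin(2*y)/4.
Then F(pi) - F(0) = (pi/2) - (0) = pi/2.

pi/2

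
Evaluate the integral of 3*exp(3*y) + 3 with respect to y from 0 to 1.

An antiderivative is F(y) = exp(3*y) + 3*y.
Then F(1) - F(0) = (3 + exp(3)) - (1) = 2 + exp(3).

2 + exp(3)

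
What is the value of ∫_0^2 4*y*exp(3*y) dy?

Integrate by parts once (u = y, dv = 4*exp(3*y) dy).
An antiderivative is F(y) = (12*y - 4)*exp(3*y)/9.
Then F(2) - F(0) = (20*exp(6)/9) - (-4/9) = 4/9 + 20*exp(6)/9.

4/9 + 20*exp(6)/9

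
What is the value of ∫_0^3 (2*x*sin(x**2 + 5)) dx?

Let u = x**2 + 5, so du = 2*x dx. When x = 0, u = 5; when x = 3, u = 14.
The integral becomes ∫ sin(u) du from 5 to 14, with antiderivative -cos(u).
Back in x: F(x) = -cos(x**2 + 5).
Then F(3) - F(0) = (-cos(14)) - (-cos(5)) = -cos(14) + cos(5).

-cos(14) + cos(5)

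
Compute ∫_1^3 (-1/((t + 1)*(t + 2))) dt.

Factor the denominator: t**2 + 3*t + 2 = (t + 2)(t + 1).
Partial fractions: -1/((t + 1)*(t + 2)) = 1/(t + 2) - 1/(t + 1).
An antiderivative is F(t) = -log(t + 1) + log(t + 2).
Then F(3) - F(1) = (log(5/4)) - (log(3/2)) = log(5/6).

log(5/6)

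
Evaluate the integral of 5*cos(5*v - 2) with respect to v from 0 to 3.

sin(13) + sin(2)

Let u = 5*v - 2, so du = 5 dv. When v = 0, u = -2; when v = 3, u = 13.
The integral becomes ∫ cos(u) du from -2 to 13, with antiderivative sin(u).
Back in v: F(v) = sin(5*v - 2).
Then F(3) - F(0) = (sin(13)) - (-sin(2)) = sin(13) + sin(2).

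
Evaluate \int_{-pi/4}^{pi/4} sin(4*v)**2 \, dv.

pi/4

Use the identity sin^2(4*v) = (1 - cos(8*v))/2.
An antiderivative is F(v) = v/2 - sin(8*v)/16.
Then F(pi/4) - F(-pi/4) = (pi/8) - (-pi/8) = pi/4.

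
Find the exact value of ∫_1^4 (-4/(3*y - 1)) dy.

An antiderivative is F(y) = -4*log(3*y - 1)/3.
Then F(4) - F(1) = (-4*log(11)/3) - (-4*log(2)/3) = -4*log(11)/3 + 4*log(2)/3.

-4*log(11)/3 + 4*log(2)/3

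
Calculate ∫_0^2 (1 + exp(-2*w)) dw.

5/2 - exp(-4)/2

An antiderivative is F(w) = w - exp(-2*w)/2.
Then F(2) - F(0) = (2 - exp(-4)/2) - (-1/2) = 5/2 - exp(-4)/2.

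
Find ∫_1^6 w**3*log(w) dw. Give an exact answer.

-1295/16 + 324*log(2) + 324*log(3)

Integrate by parts once (u = ln w, dv = w**3 dw).
An antiderivative is F(w) = w**4*(4*log(w) - 1)/16.
Then F(6) - F(1) = (-81 + 324*log(2) + 324*log(3)) - (-1/16) = -1295/16 + 324*log(2) + 324*log(3).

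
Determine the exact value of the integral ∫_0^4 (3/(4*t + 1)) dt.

An antiderivative is F(t) = 3*log(4*t + 1)/4.
Then F(4) - F(0) = (3*log(17)/4) - (0) = 3*log(17)/4.

3*log(17)/4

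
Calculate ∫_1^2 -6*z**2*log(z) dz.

Integrate by parts once (u = ln z, dv = -6*z**2 dz).
An antiderivative is F(z) = -2*z**3*(3*log(z) - 1)/3.
Then F(2) - F(1) = (16/3 - 16*log(2)) - (2/3) = 14/3 - 16*log(2).

14/3 - 16*log(2)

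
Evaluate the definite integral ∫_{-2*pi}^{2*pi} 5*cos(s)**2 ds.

10*pi

Use the identity cos^2(s) = (1 + cos(2*s))/2.
An antiderivative is F(s) = 5*s/2 + 5*sin(2*s)/4.
Then F(2*pi) - F(-2*pi) = (5*pi) - (-5*pi) = 10*pi.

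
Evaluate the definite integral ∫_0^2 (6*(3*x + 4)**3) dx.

4872

Let u = 3*x + 4, so du = 3 dx. When x = 0, u = 4; when x = 2, u = 10.
The integral becomes 2·∫ u**3 du from 4 to 10, with antiderivative u**4/2.
Back in x: F(x) = (3*x + 4)**4/2.
Then F(2) - F(0) = (5000) - (128) = 4872.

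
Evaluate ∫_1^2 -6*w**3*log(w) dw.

45/8 - 24*log(2)

Integrate by parts once (u = ln w, dv = -6*w**3 dw).
An antiderivative is F(w) = -3*w**4*(4*log(w) - 1)/8.
Then F(2) - F(1) = (6 - 24*log(2)) - (3/8) = 45/8 - 24*log(2).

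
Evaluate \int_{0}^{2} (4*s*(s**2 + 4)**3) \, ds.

1920

Let u = s**2 + 4, so du = 2*s ds. When s = 0, u = 4; when s = 2, u = 8.
The integral becomes 2·∫ u**3 du from 4 to 8, with antiderivative u**4/2.
Back in s: F(s) = (s**2 + 4)**4/2.
Then F(2) - F(0) = (2048) - (128) = 1920.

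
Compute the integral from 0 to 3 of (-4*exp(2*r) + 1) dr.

An antiderivative is F(r) = -2*exp(2*r) + r.
Then F(3) - F(0) = (3 - 2*exp(6)) - (-2) = 5 - 2*exp(6).

5 - 2*exp(6)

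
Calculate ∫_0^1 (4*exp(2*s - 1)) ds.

4*sinh(1)

Let u = 2*s - 1, so du = 2 ds. When s = 0, u = -1; when s = 1, u = 1.
The integral becomes 2·∫ exp(u) du from -1 to 1, with antiderivative 2*exp(u).
Back in s: F(s) = 2*exp(2*s - 1).
Then F(1) - F(0) = (2*exp(1)) - (2*exp(-1)) = 4*sinh(1).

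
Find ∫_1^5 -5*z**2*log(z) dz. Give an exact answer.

Integrate by parts once (u = ln z, dv = -5*z**2 dz).
An antiderivative is F(z) = -5*z**3*(3*log(z) - 1)/9.
Then F(5) - F(1) = (625/9 - 625*log(5)/3) - (5/9) = 620/9 - 625*log(5)/3.

620/9 - 625*log(5)/3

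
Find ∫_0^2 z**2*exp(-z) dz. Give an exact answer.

Integrate by parts twice (u = z^2, dv = exp(-z) dz).
An antiderivative is F(z) = (-z**2 - 2*z - 2)*exp(-z).
Then F(2) - F(0) = (-10*exp(-2)) - (-2) = 2 - 10*exp(-2).

2 - 10*exp(-2)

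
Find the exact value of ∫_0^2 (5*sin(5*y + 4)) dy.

Let u = 5*y + 4, so du = 5 dy. When y = 0, u = 4; when y = 2, u = 14.
The integral becomes ∫ sin(u) du from 4 to 14, with antiderivative -cos(u).
Back in y: F(y) = -cos(5*y + 4).
Then F(2) - F(0) = (-cos(14)) - (-cos(4)) = cos(4) - cos(14).

cos(4) - cos(14)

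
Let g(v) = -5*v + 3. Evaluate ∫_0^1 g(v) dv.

By the power rule, an antiderivative is F(v) = -5*v**2/2 + 3*v.
Then F(1) - F(0) = (1/2) - (0) = 1/2.

1/2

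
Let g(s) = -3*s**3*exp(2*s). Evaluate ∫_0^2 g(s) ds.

-51*exp(4)/8 - 9/8

Integrate by parts 3 times (u = s^3, dv = -3*exp(2*s) ds).
An antiderivative is F(s) = (-12*s**3 + 18*s**2 - 18*s + 9)*exp(2*s)/8.
Then F(2) - F(0) = (-51*exp(4)/8) - (9/8) = -51*exp(4)/8 - 9/8.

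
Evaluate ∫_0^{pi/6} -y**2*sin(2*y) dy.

-sqrt(3)*pi/24 + pi**2/144 + 1/8

Integrate by parts twice (u = y^2, dv = -sin(2*y) dy).
An antiderivative is F(y) = y**2*cos(2*y)/2 - y*sin(2*y)/2 - cos(2*y)/4.
Then F(pi/6) - F(0) = (-sqrt(3)*pi/24 - 1/8 + pi**2/144) - (-1/4) = -sqrt(3)*pi/24 + pi**2/144 + 1/8.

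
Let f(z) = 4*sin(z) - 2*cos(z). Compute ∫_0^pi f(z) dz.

8

An antiderivative is F(z) = -2*sin(z) - 4*cos(z).
Then F(pi) - F(0) = (4) - (-4) = 8.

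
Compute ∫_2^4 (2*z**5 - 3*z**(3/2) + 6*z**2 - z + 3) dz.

By the power rule, an antiderivative is F(z) = z**6/3 - 6*z**(5/2)/5 + 2*z**3 - z**2/2 + 3*z.
Then F(4) - F(2) = (21884/15) - (124/3 - 24*sqrt(2)/5) = 24*sqrt(2)/5 + 7088/5.

24*sqrt(2)/5 + 7088/5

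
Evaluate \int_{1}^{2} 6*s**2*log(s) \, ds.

Integrate by parts once (u = ln s, dv = 6*s**2 ds).
An antiderivative is F(s) = 2*s**3*(3*log(s) - 1)/3.
Then F(2) - F(1) = (-16/3 + 16*log(2)) - (-2/3) = -14/3 + 16*log(2).

-14/3 + 16*log(2)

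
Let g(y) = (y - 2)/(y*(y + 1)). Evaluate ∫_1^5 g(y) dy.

Factor the denominator: y**2 + y = (y + 1)y.
Partial fractions: (y - 2)/(y*(y + 1)) = 3/(y + 1) - 2/y.
An antiderivative is F(y) = -2*log(y) + 3*log(y + 1).
Then F(5) - F(1) = (-2*log(5) + 3*log(2) + 3*log(3)) - (log(8)) = log(27/25).

log(27/25)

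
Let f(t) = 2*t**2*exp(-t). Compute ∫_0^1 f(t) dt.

Integrate by parts twice (u = t^2, dv = 2*exp(-t) dt).
An antiderivative is F(t) = (-2*t**2 - 4*t - 4)*exp(-t).
Then F(1) - F(0) = (-10*exp(-1)) - (-4) = 4 - 10*exp(-1).

4 - 10*exp(-1)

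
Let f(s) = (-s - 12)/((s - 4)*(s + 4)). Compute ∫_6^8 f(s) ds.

Factor the denominator: s**2 - 16 = (s + 4)(s - 4).
Partial fractions: (-s - 12)/((s - 4)*(s + 4)) = 1/(s + 4) - 2/(s - 4).
An antiderivative is F(s) = -2*log(s - 4) + log(s + 4).
Then F(8) - F(6) = (log(3/4)) - (log(5/2)) = log(3/10).

log(3/10)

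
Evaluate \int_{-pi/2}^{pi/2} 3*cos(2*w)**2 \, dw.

3*pi/2

Use the identity cos^2(2*w) = (1 + cos(4*w))/2.
An antiderivative is F(w) = 3*w/2 + 3*sin(4*w)/8.
Then F(pi/2) - F(-pi/2) = (3*pi/4) - (-3*pi/4) = 3*pi/2.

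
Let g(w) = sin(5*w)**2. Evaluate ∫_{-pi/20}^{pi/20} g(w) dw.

Use the identity sin^2(5*w) = (1 - cos(10*w))/2.
An antiderivative is F(w) = w/2 - sin(10*w)/20.
Then F(pi/20) - F(-pi/20) = (-1/20 + pi/40) - (1/20 - pi/40) = -1/10 + pi/20.

-1/10 + pi/20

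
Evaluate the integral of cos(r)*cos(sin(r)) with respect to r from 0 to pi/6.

Let u = sin(r), so du = cos(r) dr. When r = 0, u = 0; when r = pi/6, u = 1/2.
The integral becomes ∫ cos(u) du from 0 to 1/2, with antiderivative sin(u).
Back in r: F(r) = sin(sin(r)).
Then F(pi/6) - F(0) = (sin(1/2)) - (0) = sin(1/2).

sin(1/2)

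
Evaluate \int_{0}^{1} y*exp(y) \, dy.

1

Integrate by parts once (u = y, dv = exp(y) dy).
An antiderivative is F(y) = (y - 1)*exp(y).
Then F(1) - F(0) = (0) - (-1) = 1.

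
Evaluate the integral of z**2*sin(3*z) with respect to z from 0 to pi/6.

Integrate by parts twice (u = z^2, dv = sin(3*z) dz).
An antiderivative is F(z) = -z**2*cos(3*z)/3 + 2*z*sin(3*z)/9 + 2*cos(3*z)/27.
Then F(pi/6) - F(0) = (pi/27) - (2/27) = -2/27 + pi/27.

-2/27 + pi/27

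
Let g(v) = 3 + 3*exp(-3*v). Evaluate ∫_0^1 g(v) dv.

An antiderivative is F(v) = 3*v - exp(-3*v).
Then F(1) - F(0) = (3 - exp(-3)) - (-1) = 4 - exp(-3).

4 - exp(-3)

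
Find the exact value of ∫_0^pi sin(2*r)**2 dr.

Use the identity sin^2(2*r) = (1 - cos(4*r))/2.
An antiderivative is F(r) = r/2 - sin(4*r)/8.
Then F(pi) - F(0) = (pi/2) - (0) = pi/2.

pi/2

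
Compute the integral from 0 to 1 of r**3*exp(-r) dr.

6 - 16*exp(-1)

Integrate by parts 3 times (u = r^3, dv = exp(-r) dr).
An antiderivative is F(r) = (-r**3 - 3*r**2 - 6*r - 6)*exp(-r).
Then F(1) - F(0) = (-16*exp(-1)) - (-6) = 6 - 16*exp(-1).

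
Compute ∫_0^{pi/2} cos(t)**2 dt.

pi/4

Use the identity cos^2(t) = (1 + cos(2*t))/2.
An antiderivative is F(t) = t/2 + sin(2*t)/4.
Then F(pi/2) - F(0) = (pi/4) - (0) = pi/4.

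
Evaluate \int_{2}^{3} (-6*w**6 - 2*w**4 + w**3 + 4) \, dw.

-256061/140

By the power rule, an antiderivative is F(w) = -6*w**7/7 - 2*w**5/5 + w**4/4 + 4*w.
Then F(3) - F(2) = (-271533/140) - (-3868/35) = -256061/140.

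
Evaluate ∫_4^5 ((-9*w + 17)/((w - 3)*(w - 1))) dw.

Factor the denominator: w**2 - 4*w + 3 = (w - 1)(w - 3).
Partial fractions: (-9*w + 17)/((w - 3)*(w - 1)) = -4/(w - 1) - 5/(w - 3).
An antiderivative is F(w) = -5*log(w - 3) - 4*log(w - 1).
Then F(5) - F(4) = (-13*log(2)) - (-log(81)) = -13*log(2) + 4*log(3).

-13*log(2) + 4*log(3)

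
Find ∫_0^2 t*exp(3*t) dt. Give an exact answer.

1/9 + 5*exp(6)/9

Integrate by parts once (u = t, dv = exp(3*t) dt).
An antiderivative is F(t) = (3*t - 1)*exp(3*t)/9.
Then F(2) - F(0) = (5*exp(6)/9) - (-1/9) = 1/9 + 5*exp(6)/9.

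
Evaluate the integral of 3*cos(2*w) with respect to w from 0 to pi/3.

3*sqrt(3)/4

An antiderivative is F(w) = 3*sin(2*w)/2.
Then F(pi/3) - F(0) = (3*sqrt(3)/4) - (0) = 3*sqrt(3)/4.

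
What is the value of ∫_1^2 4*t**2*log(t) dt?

Integrate by parts once (u = ln t, dv = 4*t**2 dt).
An antiderivative is F(t) = 4*t**3*(3*log(t) - 1)/9.
Then F(2) - F(1) = (-32/9 + 32*log(2)/3) - (-4/9) = -28/9 + 32*log(2)/3.

-28/9 + 32*log(2)/3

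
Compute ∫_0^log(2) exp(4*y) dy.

15/4

Let u = exp(y), so du = exp(y) dy. When y = 0, u = 1; when y = log(2), u = 2.
The integral becomes ∫ u**3 du from 1 to 2, with antiderivative u**4/4.
Back in y: F(y) = exp(4*y)/4.
Then F(log(2)) - F(0) = (4) - (1/4) = 15/4.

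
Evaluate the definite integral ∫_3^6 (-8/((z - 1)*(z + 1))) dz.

-4*log(5) - 4*log(2) + 4*log(7)

Factor the denominator: z**2 - 1 = (z + 1)(z - 1).
Partial fractions: -8/((z - 1)*(z + 1)) = 4/(z + 1) - 4/(z - 1).
An antiderivative is F(z) = -4*log(z - 1) + 4*log(z + 1).
Then F(6) - F(3) = (-4*log(5) + 4*log(7)) - (log(16)) = -4*log(5) - 4*log(2) + 4*log(7).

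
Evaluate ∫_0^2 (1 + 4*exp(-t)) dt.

An antiderivative is F(t) = t - 4*exp(-t).
Then F(2) - F(0) = (2 - 4*exp(-2)) - (-4) = 6 - 4*exp(-2).

6 - 4*exp(-2)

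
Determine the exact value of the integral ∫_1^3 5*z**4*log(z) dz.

-242/5 + 243*log(3)

Integrate by parts once (u = ln z, dv = 5*z**4 dz).
An antiderivative is F(z) = z**5*(5*log(z) - 1)/5.
Then F(3) - F(1) = (-243/5 + 243*log(3)) - (-1/5) = -242/5 + 243*log(3).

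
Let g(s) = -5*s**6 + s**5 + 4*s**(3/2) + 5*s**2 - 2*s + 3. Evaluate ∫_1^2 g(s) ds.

-14731/210 + 32*sqrt(2)/5

By the power rule, an antiderivative is F(s) = -5*s**7/7 + s**6/6 + 8*s**(5/2)/5 + 5*s**3/3 - s**2 + 3*s.
Then F(2) - F(1) = (-458/7 + 32*sqrt(2)/5) - (991/210) = -14731/210 + 32*sqrt(2)/5.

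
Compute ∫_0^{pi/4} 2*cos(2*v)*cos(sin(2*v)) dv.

Let u = sin(2*v), so du = 2*cos(2*v) dv. When v = 0, u = 0; when v = pi/4, u = 1.
The integral becomes ∫ cos(u) du from 0 to 1, with antiderivative sin(u).
Back in v: F(v) = sin(sin(2*v)).
Then F(pi/4) - F(0) = (sin(1)) - (0) = sin(1).

sin(1)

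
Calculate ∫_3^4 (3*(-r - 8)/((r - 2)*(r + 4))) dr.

Factor the denominator: r**2 + 2*r - 8 = (r + 4)(r - 2).
Partial fractions: 3*(-r - 8)/((r - 2)*(r + 4)) = 2/(r + 4) - 5/(r - 2).
An antiderivative is F(r) = -5*log(r - 2) + 2*log(r + 4).
Then F(4) - F(3) = (log(2)) - (log(49)) = log(2/49).

log(2/49)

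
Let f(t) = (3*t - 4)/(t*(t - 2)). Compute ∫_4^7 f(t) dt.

Factor the denominator: t**2 - 2*t = t(t - 2).
Partial fractions: (3*t - 4)/(t*(t - 2)) = 2/t + 1/(t - 2).
An antiderivative is F(t) = 2*log(t) + log(t - 2).
Then F(7) - F(4) = (log(5) + 2*log(7)) - (log(32)) = -5*log(2) + log(5) + 2*log(7).

-5*log(2) + log(5) + 2*log(7)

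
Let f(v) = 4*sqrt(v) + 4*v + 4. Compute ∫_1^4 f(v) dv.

By the power rule, an antiderivative is F(v) = 8*v**(3/2)/3 + 2*v**2 + 4*v.
Then F(4) - F(1) = (208/3) - (26/3) = 182/3.

182/3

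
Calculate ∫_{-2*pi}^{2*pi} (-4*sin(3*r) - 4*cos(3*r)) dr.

0

An antiderivative is F(r) = -4*sin(3*r)/3 + 4*cos(3*r)/3.
Then F(2*pi) - F(-2*pi) = (4/3) - (4/3) = 0.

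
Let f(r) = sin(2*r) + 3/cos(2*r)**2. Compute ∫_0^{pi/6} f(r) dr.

1/4 + 3*sqrt(3)/2

An antiderivative is F(r) = -cos(2*r)/2 + 3*tan(2*r)/2.
Then F(pi/6) - F(0) = (-1/4 + 3*sqrt(3)/2) - (-1/2) = 1/4 + 3*sqrt(3)/2.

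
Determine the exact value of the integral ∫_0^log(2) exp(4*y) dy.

15/4

Let u = exp(y), so du = exp(y) dy. When y = 0, u = 1; when y = log(2), u = 2.
The integral becomes ∫ u**3 du from 1 to 2, with antiderivative u**4/4.
Back in y: F(y) = exp(4*y)/4.
Then F(log(2)) - F(0) = (4) - (1/4) = 15/4.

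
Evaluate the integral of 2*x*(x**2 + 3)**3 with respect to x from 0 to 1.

175/4

Let u = x**2 + 3, so du = 2*x dx. When x = 0, u = 3; when x = 1, u = 4.
The integral becomes ∫ u**3 du from 3 to 4, with antiderivative u**4/4.
Back in x: F(x) = (x**2 + 3)**4/4.
Then F(1) - F(0) = (64) - (81/4) = 175/4.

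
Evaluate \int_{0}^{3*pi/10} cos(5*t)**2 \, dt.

3*pi/20

Use the identity cos^2(5*t) = (1 + cos(10*t))/2.
An antiderivative is F(t) = t/2 + sin(10*t)/20.
Then F(3*pi/10) - F(0) = (3*pi/20) - (0) = 3*pi/20.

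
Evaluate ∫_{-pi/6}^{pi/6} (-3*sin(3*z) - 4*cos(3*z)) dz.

An antiderivative is F(z) = -4*sin(3*z)/3 + cos(3*z).
Then F(pi/6) - F(-pi/6) = (-4/3) - (4/3) = -8/3.

-8/3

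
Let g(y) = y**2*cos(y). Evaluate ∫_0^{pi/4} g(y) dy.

Integrate by parts twice (u = y^2, dv = cos(y) dy).
An antiderivative is F(y) = y**2*sin(y) + 2*y*cos(y) - 2*sin(y).
Then F(pi/4) - F(0) = (sqrt(2)*(-32 + pi**2 + 8*pi)/32) - (0) = sqrt(2)*(-32 + pi**2 + 8*pi)/32.

sqrt(2)*(-32 + pi**2 + 8*pi)/32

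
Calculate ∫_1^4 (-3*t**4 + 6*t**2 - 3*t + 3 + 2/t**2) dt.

-2499/5

By the power rule, an antiderivative is F(t) = -3*t**5/5 + 2*t**3 - 3*t**2/2 + 3*t - 2/t.
Then F(4) - F(1) = (-4989/10) - (9/10) = -2499/5.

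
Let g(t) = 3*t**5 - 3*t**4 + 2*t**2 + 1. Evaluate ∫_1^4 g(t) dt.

By the power rule, an antiderivative is F(t) = t**6/2 - 3*t**5/5 + 2*t**3/3 + t.
Then F(4) - F(1) = (22204/15) - (47/30) = 14787/10.

14787/10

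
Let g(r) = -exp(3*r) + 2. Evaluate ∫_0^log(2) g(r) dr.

-7/3 + log(4)

An antiderivative is F(r) = -exp(3*r)/3 + 2*r.
Then F(log(2)) - F(0) = (-8/3 + log(4)) - (-1/3) = -7/3 + log(4).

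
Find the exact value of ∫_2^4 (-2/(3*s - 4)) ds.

-4*log(2)/3

An antiderivative is F(s) = -2*log(3*s - 4)/3.
Then F(4) - F(2) = (-log(4)) - (-2*log(2)/3) = -4*log(2)/3.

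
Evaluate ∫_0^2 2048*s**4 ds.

Let u = 4*s, so du = 4 ds. When s = 0, u = 0; when s = 2, u = 8.
The integral becomes 2·∫ u**4 du from 0 to 8, with antiderivative 2*u**5/5.
Back in s: F(s) = 2048*s**5/5.
Then F(2) - F(0) = (65536/5) - (0) = 65536/5.

65536/5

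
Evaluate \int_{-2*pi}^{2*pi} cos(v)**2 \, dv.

Use the identity cos^2(v) = (1 + cos(2*v))/2.
An antiderivative is F(v) = v/2 + sin(2*v)/4.
Then F(2*pi) - F(-2*pi) = (pi) - (-pi) = 2*pi.

2*pi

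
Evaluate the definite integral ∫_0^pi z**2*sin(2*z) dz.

-pi**2/2

Integrate by parts twice (u = z^2, dv = sin(2*z) dz).
An antiderivative is F(z) = -z**2*cos(2*z)/2 + z*sin(2*z)/2 + cos(2*z)/4.
Then F(pi) - F(0) = (1/4 - pi**2/2) - (1/4) = -pi**2/2.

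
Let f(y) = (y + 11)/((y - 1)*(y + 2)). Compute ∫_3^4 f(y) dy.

-7*log(2) + log(3) + 3*log(5)

Factor the denominator: y**2 + y - 2 = (y + 2)(y - 1).
Partial fractions: (y + 11)/((y - 1)*(y + 2)) = -3/(y + 2) + 4/(y - 1).
An antiderivative is F(y) = 4*log(y - 1) - 3*log(y + 2).
Then F(4) - F(3) = (log(3/8)) - (-3*log(5) + 4*log(2)) = -7*log(2) + log(3) + 3*log(5).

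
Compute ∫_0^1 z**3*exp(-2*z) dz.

Integrate by parts 3 times (u = z^3, dv = exp(-2*z) dz).
An antiderivative is F(z) = (-4*z**3 - 6*z**2 - 6*z - 3)*exp(-2*z)/8.
Then F(1) - F(0) = (-19*exp(-2)/8) - (-3/8) = 3/8 - 19*exp(-2)/8.

3/8 - 19*exp(-2)/8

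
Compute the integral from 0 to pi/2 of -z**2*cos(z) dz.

Integrate by parts twice (u = z^2, dv = -cos(z) dz).
An antiderivative is F(z) = -z**2*sin(z) - 2*z*cos(z) + 2*sin(z).
Then F(pi/2) - F(0) = (2 - pi**2/4) - (0) = 2 - pi**2/4.

2 - pi**2/4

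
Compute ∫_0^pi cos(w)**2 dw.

Use the identity cos^2(w) = (1 + cos(2*w))/2.
An antiderivative is F(w) = w/2 + sin(2*w)/4.
Then F(pi) - F(0) = (pi/2) - (0) = pi/2.

pi/2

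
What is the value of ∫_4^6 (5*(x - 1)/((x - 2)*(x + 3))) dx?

-4*log(7) + log(2) + 8*log(3)

Factor the denominator: x**2 + x - 6 = (x + 3)(x - 2).
Partial fractions: 5*(x - 1)/((x - 2)*(x + 3)) = 4/(x + 3) + 1/(x - 2).
An antiderivative is F(x) = log(x - 2) + 4*log(x + 3).
Then F(6) - F(4) = (2*log(2) + 8*log(3)) - (log(2) + 4*log(7)) = -4*log(7) + log(2) + 8*log(3).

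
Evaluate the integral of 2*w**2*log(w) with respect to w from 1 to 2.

Integrate by parts once (u = ln w, dv = 2*w**2 dw).
An antiderivative is F(w) = 2*w**3*(3*log(w) - 1)/9.
Then F(2) - F(1) = (-16/9 + 16*log(2)/3) - (-2/9) = -14/9 + 16*log(2)/3.

-14/9 + 16*log(2)/3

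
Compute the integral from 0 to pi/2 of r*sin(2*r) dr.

pi/4

Integrate by parts once (u = r, dv = sin(2*r) dr).
An antiderivative is F(r) = -r*cos(2*r)/2 + sin(2*r)/4.
Then F(pi/2) - F(0) = (pi/4) - (0) = pi/4.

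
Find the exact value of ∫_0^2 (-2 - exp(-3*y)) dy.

An antiderivative is F(y) = -2*y + exp(-3*y)/3.
Then F(2) - F(0) = (-4 + exp(-6)/3) - (1/3) = -13/3 + exp(-6)/3.

-13/3 + exp(-6)/3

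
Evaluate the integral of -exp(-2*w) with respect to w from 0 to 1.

(1 - exp(2))*exp(-2)/2

An antiderivative is F(w) = exp(-2*w)/2.
Then F(1) - F(0) = (exp(-2)/2) - (1/2) = (1 - exp(2))*exp(-2)/2.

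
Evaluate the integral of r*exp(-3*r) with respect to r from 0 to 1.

Integrate by parts once (u = r, dv = exp(-3*r) dr).
An antiderivative is F(r) = (-3*r - 1)*exp(-3*r)/9.
Then F(1) - F(0) = (-4*exp(-3)/9) - (-1/9) = (-4 + exp(3))*exp(-3)/9.

(-4 + exp(3))*exp(-3)/9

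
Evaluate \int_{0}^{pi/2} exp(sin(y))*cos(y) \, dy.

-1 + E

Let u = sin(y), so du = cos(y) dy. When y = 0, u = 0; when y = pi/2, u = 1.
The integral becomes ∫ exp(u) du from 0 to 1, with antiderivative exp(u).
Back in y: F(y) = exp(sin(y)).
Then F(pi/2) - F(0) = (E) - (1) = -1 + E.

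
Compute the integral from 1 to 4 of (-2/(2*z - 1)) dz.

An antiderivative is F(z) = -log(2*z - 1).
Then F(4) - F(1) = (-log(7)) - (0) = -log(7).

-log(7)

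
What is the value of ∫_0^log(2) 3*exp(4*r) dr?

45/4

Let u = exp(r), so du = exp(r) dr. When r = 0, u = 1; when r = log(2), u = 2.
The integral becomes 3·∫ u**3 du from 1 to 2, with antiderivative 3*u**4/4.
Back in r: F(r) = 3*exp(4*r)/4.
Then F(log(2)) - F(0) = (12) - (3/4) = 45/4.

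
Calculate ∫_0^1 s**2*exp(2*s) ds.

Integrate by parts twice (u = s^2, dv = exp(2*s) ds).
An antiderivative is F(s) = (2*s**2 - 2*s + 1)*exp(2*s)/4.
Then F(1) - F(0) = (exp(2)/4) - (1/4) = -1/4 + exp(2)/4.

-1/4 + exp(2)/4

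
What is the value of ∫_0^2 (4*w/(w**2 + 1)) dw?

log(25)

Let u = w**2 + 1, so du = 2*w dw. When w = 0, u = 1; when w = 2, u = 5.
The integral becomes 2·∫ 1/u du from 1 to 5, with antiderivative 2*log(u).
Back in w: F(w) = 2*log(w**2 + 1).
Then F(2) - F(0) = (log(25)) - (0) = log(25).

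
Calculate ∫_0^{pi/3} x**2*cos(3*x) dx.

Integrate by parts twice (u = x^2, dv = cos(3*x) dx).
An antiderivative is F(x) = x**2*sin(3*x)/3 + 2*x*cos(3*x)/9 - 2*sin(3*x)/27.
Then F(pi/3) - F(0) = (-2*pi/27) - (0) = -2*pi/27.

-2*pi/27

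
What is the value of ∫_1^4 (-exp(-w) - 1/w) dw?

(-log(4**exp(4)) - exp(3) + 1)*exp(-4)

An antiderivative is F(w) = -log(w) + exp(-w).
Then F(4) - F(1) = ((1 - log(4**exp(4)))*exp(-4)) - (exp(-1)) = (-log(4**exp(4)) - exp(3) + 1)*exp(-4).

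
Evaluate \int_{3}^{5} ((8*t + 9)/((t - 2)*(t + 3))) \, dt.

2*log(3) + 6*log(2)

Factor the denominator: t**2 + t - 6 = (t + 3)(t - 2).
Partial fractions: (8*t + 9)/((t - 2)*(t + 3)) = 3/(t + 3) + 5/(t - 2).
An antiderivative is F(t) = 5*log(t - 2) + 3*log(t + 3).
Then F(5) - F(3) = (5*log(3) + 9*log(2)) - (3*log(2) + 3*log(3)) = 2*log(3) + 6*log(2).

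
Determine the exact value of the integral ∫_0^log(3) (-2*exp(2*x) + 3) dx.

An antiderivative is F(x) = -exp(2*x) + 3*x.
Then F(log(3)) - F(0) = (-9 + 3*log(3)) - (-1) = -8 + log(27).

-8 + log(27)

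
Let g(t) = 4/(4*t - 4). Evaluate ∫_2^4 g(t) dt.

log(3)

An antiderivative is F(t) = log(4*t - 4).
Then F(4) - F(2) = (log(12)) - (log(4)) = log(3).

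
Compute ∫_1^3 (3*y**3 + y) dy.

64

By the power rule, an antiderivative is F(y) = 3*y**4/4 + y**2/2.
Then F(3) - F(1) = (261/4) - (5/4) = 64.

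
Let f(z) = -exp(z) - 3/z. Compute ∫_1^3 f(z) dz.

-exp(3) - log(27) + exp(1)

An antiderivative is F(z) = -exp(z) - 3*log(z).
Then F(3) - F(1) = (-exp(3) - log(27)) - (-exp(1)) = -exp(3) - log(27) + exp(1).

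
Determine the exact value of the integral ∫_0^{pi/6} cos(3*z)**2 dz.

pi/12

Use the identity cos^2(3*z) = (1 + cos(6*z))/2.
An antiderivative is F(z) = z/2 + sin(6*z)/12.
Then F(pi/6) - F(0) = (pi/12) - (0) = pi/12.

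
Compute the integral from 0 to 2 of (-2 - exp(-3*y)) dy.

-13/3 + exp(-6)/3

An antiderivative is F(y) = -2*y + exp(-3*y)/3.
Then F(2) - F(0) = (-4 + exp(-6)/3) - (1/3) = -13/3 + exp(-6)/3.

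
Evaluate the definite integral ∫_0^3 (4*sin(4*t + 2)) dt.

Let u = 4*t + 2, so du = 4 dt. When t = 0, u = 2; when t = 3, u = 14.
The integral becomes ∫ sin(u) du from 2 to 14, with antiderivative -cos(u).
Back in t: F(t) = -cos(4*t + 2).
Then F(3) - F(0) = (-cos(14)) - (-cos(2)) = cos(2) - cos(14).

cos(2) - cos(14)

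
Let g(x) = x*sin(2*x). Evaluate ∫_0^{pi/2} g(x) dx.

pi/4

Integrate by parts once (u = x, dv = sin(2*x) dx).
An antiderivative is F(x) = -x*cos(2*x)/2 + sin(2*x)/4.
Then F(pi/2) - F(0) = (pi/4) - (0) = pi/4.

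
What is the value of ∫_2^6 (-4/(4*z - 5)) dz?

log(3/19)

An antiderivative is F(z) = -log(4*z - 5).
Then F(6) - F(2) = (-log(19)) - (-log(3)) = log(3/19).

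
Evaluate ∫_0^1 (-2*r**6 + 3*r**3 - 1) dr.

-15/28

By the power rule, an antiderivative is F(r) = -2*r**7/7 + 3*r**4/4 - r.
Then F(1) - F(0) = (-15/28) - (0) = -15/28.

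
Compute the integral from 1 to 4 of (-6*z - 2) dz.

-51

By the power rule, an antiderivative is F(z) = -3*z**2 - 2*z.
Then F(4) - F(1) = (-56) - (-5) = -51.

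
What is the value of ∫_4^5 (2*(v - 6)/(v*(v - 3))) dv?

Factor the denominator: v**2 - 3*v = v(v - 3).
Partial fractions: 2*(v - 6)/(v*(v - 3)) = 4/v - 2/(v - 3).
An antiderivative is F(v) = 4*log(v) - 2*log(v - 3).
Then F(5) - F(4) = (-2*log(2) + 4*log(5)) - (8*log(2)) = -10*log(2) + 4*log(5).

-10*log(2) + 4*log(5)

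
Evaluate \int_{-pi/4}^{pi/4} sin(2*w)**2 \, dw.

pi/4

Use the identity sin^2(2*w) = (1 - cos(4*w))/2.
An antiderivative is F(w) = w/2 - sin(4*w)/8.
Then F(pi/4) - F(-pi/4) = (pi/8) - (-pi/8) = pi/4.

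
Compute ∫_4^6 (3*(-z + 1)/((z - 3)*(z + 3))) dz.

-5*log(3) + 2*log(7)

Factor the denominator: z**2 - 9 = (z + 3)(z - 3).
Partial fractions: 3*(-z + 1)/((z - 3)*(z + 3)) = -2/(z + 3) - 1/(z - 3).
An antiderivative is F(z) = -log(z - 3) - 2*log(z + 3).
Then F(6) - F(4) = (-5*log(3)) - (-log(49)) = -5*log(3) + 2*log(7).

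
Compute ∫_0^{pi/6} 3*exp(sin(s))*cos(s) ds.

-3 + 3*exp(1/2)

Let u = sin(s), so du = cos(s) ds. When s = 0, u = 0; when s = pi/6, u = 1/2.
The integral becomes 3·∫ exp(u) du from 0 to 1/2, with antiderivative 3*exp(u).
Back in s: F(s) = 3*exp(sin(s)).
Then F(pi/6) - F(0) = (3*exp(1/2)) - (3) = -3 + 3*exp(1/2).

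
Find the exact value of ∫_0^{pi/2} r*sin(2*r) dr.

Integrate by parts once (u = r, dv = sin(2*r) dr).
An antiderivative is F(r) = -r*cos(2*r)/2 + sin(2*r)/4.
Then F(pi/2) - F(0) = (pi/4) - (0) = pi/4.

pi/4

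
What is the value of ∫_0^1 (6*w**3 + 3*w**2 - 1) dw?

By the power rule, an antiderivative is F(w) = 3*w**4/2 + w**3 - w.
Then F(1) - F(0) = (3/2) - (0) = 3/2.

3/2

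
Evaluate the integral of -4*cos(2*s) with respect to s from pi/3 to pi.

An antiderivative is F(s) = -2*sin(2*s).
Then F(pi) - F(pi/3) = (0) - (-sqrt(3)) = sqrt(3).

sqrt(3)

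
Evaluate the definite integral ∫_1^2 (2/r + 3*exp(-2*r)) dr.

An antiderivative is F(r) = 2*log(r) - 3*exp(-2*r)/2.
Then F(2) - F(1) = (-3*exp(-4)/2 + 2*log(2)) - (-3*exp(-2)/2) = -3*exp(-4)/2 + 3*exp(-2)/2 + 2*log(2).

-3*exp(-4)/2 + 3*exp(-2)/2 + 2*log(2)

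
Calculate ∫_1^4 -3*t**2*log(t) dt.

21 - 128*log(2)

Integrate by parts once (u = ln t, dv = -3*t**2 dt).
An antiderivative is F(t) = -t**3*(3*log(t) - 1)/3.
Then F(4) - F(1) = (64/3 - 128*log(2)) - (1/3) = 21 - 128*log(2).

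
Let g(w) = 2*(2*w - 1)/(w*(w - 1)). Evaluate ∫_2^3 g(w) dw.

log(9)

Factor the denominator: w**2 - w = w(w - 1).
Partial fractions: 2*(2*w - 1)/(w*(w - 1)) = 2/w + 2/(w - 1).
An antiderivative is F(w) = 2*log(w) + 2*log(w - 1).
Then F(3) - F(2) = (log(36)) - (log(4)) = log(9).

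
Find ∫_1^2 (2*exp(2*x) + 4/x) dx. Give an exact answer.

-exp(2) + log(16) + exp(4)

An antiderivative is F(x) = exp(2*x) + 4*log(x).
Then F(2) - F(1) = (log(16) + exp(4)) - (exp(2)) = -exp(2) + log(16) + exp(4).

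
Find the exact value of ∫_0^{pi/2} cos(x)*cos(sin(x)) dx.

Let u = sin(x), so du = cos(x) dx. When x = 0, u = 0; when x = pi/2, u = 1.
The integral becomes ∫ cos(u) du from 0 to 1, with antiderivative sin(u).
Back in x: F(x) = sin(sin(x)).
Then F(pi/2) - F(0) = (sin(1)) - (0) = sin(1).

sin(1)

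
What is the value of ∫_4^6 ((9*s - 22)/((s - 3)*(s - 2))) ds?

4*log(2) + 5*log(3)

Factor the denominator: s**2 - 5*s + 6 = (s - 2)(s - 3).
Partial fractions: (9*s - 22)/((s - 3)*(s - 2)) = 4/(s - 2) + 5/(s - 3).
An antiderivative is F(s) = 5*log(s - 3) + 4*log(s - 2).
Then F(6) - F(4) = (5*log(3) + 8*log(2)) - (log(16)) = 4*log(2) + 5*log(3).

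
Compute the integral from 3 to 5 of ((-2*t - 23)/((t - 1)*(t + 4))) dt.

-3*log(7) - 5*log(2) + 6*log(3)

Factor the denominator: t**2 + 3*t - 4 = (t + 4)(t - 1).
Partial fractions: (-2*t - 23)/((t - 1)*(t + 4)) = 3/(t + 4) - 5/(t - 1).
An antiderivative is F(t) = -5*log(t - 1) + 3*log(t + 4).
Then F(5) - F(3) = (-10*log(2) + 6*log(3)) - (-5*log(2) + 3*log(7)) = -3*log(7) - 5*log(2) + 6*log(3).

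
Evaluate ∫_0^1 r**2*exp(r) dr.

Integrate by parts twice (u = r^2, dv = exp(r) dr).
An antiderivative is F(r) = (r**2 - 2*r + 2)*exp(r).
Then F(1) - F(0) = (E) - (2) = -2 + E.

-2 + E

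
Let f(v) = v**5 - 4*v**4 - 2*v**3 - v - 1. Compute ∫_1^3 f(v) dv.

By the power rule, an antiderivative is F(v) = v**6/6 - 4*v**5/5 - v**4/2 - v**2/2 - v.
Then F(3) - F(1) = (-1209/10) - (-79/30) = -1774/15.

-1774/15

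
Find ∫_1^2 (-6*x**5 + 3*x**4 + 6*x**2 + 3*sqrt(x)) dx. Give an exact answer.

By the power rule, an antiderivative is F(x) = -x**6 + 3*x**5/5 + 2*x**(3/2) + 2*x**3.
Then F(2) - F(1) = (-144/5 + 4*sqrt(2)) - (18/5) = -162/5 + 4*sqrt(2).

-162/5 + 4*sqrt(2)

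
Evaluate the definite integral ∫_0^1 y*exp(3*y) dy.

Integrate by parts once (u = y, dv = exp(3*y) dy).
An antiderivative is F(y) = (3*y - 1)*exp(3*y)/9.
Then F(1) - F(0) = (2*exp(3)/9) - (-1/9) = 1/9 + 2*exp(3)/9.

1/9 + 2*exp(3)/9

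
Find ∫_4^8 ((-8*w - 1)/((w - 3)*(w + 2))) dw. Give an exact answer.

-8*log(5) + 3*log(3)

Factor the denominator: w**2 - w - 6 = (w + 2)(w - 3).
Partial fractions: (-8*w - 1)/((w - 3)*(w + 2)) = -3/(w + 2) - 5/(w - 3).
An antiderivative is F(w) = -5*log(w - 3) - 3*log(w + 2).
Then F(8) - F(4) = (-8*log(5) - 3*log(2)) - (-3*log(3) - 3*log(2)) = -8*log(5) + 3*log(3).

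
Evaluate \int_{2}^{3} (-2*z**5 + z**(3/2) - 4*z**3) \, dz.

-860/3 - 8*sqrt(2)/5 + 18*sqrt(3)/5

By the power rule, an antiderivative is F(z) = -z**6/3 + 2*z**(5/2)/5 - z**4.
Then F(3) - F(2) = (-324 + 18*sqrt(3)/5) - (-112/3 + 8*sqrt(2)/5) = -860/3 - 8*sqrt(2)/5 + 18*sqrt(3)/5.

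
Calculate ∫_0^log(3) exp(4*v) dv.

Let u = exp(v), so du = exp(v) dv. When v = 0, u = 1; when v = log(3), u = 3.
The integral becomes ∫ u**3 du from 1 to 3, with antiderivative u**4/4.
Back in v: F(v) = exp(4*v)/4.
Then F(log(3)) - F(0) = (81/4) - (1/4) = 20.

20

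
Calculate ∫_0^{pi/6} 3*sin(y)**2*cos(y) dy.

Let u = sin(y), so du = cos(y) dy. When y = 0, u = 0; when y = pi/6, u = 1/2.
The integral becomes 3·∫ u**2 du from 0 to 1/2, with antiderivative u**3.
Back in y: F(y) = sin(y)**3.
Then F(pi/6) - F(0) = (1/8) - (0) = 1/8.

1/8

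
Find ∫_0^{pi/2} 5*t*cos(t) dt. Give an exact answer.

Integrate by parts once (u = t, dv = 5*cos(t) dt).
An antiderivative is F(t) = 5*t*sin(t) + 5*cos(t).
Then F(pi/2) - F(0) = (5*pi/2) - (5) = -5 + 5*pi/2.

-5 + 5*pi/2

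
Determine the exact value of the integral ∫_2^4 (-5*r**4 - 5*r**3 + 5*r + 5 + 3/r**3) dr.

-40055/32

By the power rule, an antiderivative is F(r) = -r**5 - 5*r**4/4 + 5*r**2/2 + 5*r - 3/(2*r**2).
Then F(4) - F(2) = (-41091/32) - (-259/8) = -40055/32.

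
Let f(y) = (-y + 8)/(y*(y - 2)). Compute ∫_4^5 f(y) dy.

-4*log(5) + 3*log(3) + 5*log(2)

Factor the denominator: y**2 - 2*y = y(y - 2).
Partial fractions: (-y + 8)/(y*(y - 2)) = -4/y + 3/(y - 2).
An antiderivative is F(y) = -4*log(y) + 3*log(y - 2).
Then F(5) - F(4) = (-4*log(5) + 3*log(3)) - (-log(32)) = -4*log(5) + 3*log(3) + 5*log(2).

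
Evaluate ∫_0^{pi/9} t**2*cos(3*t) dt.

-sqrt(3)/27 + sqrt(3)*pi**2/486 + pi/81

Integrate by parts twice (u = t^2, dv = cos(3*t) dt).
An antiderivative is F(t) = t**2*sin(3*t)/3 + 2*t*cos(3*t)/9 - 2*sin(3*t)/27.
Then F(pi/9) - F(0) = (-sqrt(3)/27 + sqrt(3)*pi**2/486 + pi/81) - (0) = -sqrt(3)/27 + sqrt(3)*pi**2/486 + pi/81.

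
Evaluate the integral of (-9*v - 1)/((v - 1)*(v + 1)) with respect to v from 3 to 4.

Factor the denominator: v**2 - 1 = (v + 1)(v - 1).
Partial fractions: (-9*v - 1)/((v - 1)*(v + 1)) = -4/(v + 1) - 5/(v - 1).
An antiderivative is F(v) = -5*log(v - 1) - 4*log(v + 1).
Then F(4) - F(3) = (-4*log(5) - 5*log(3)) - (-13*log(2)) = -4*log(5) - 5*log(3) + 13*log(2).

-4*log(5) - 5*log(3) + 13*log(2)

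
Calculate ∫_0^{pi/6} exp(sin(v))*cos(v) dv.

-1 + exp(1/2)

Let u = sin(v), so du = cos(v) dv. When v = 0, u = 0; when v = pi/6, u = 1/2.
The integral becomes ∫ exp(u) du from 0 to 1/2, with antiderivative exp(u).
Back in v: F(v) = exp(sin(v)).
Then F(pi/6) - F(0) = (exp(1/2)) - (1) = -1 + exp(1/2).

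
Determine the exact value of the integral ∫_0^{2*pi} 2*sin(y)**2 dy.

2*pi

Use the identity sin^2(y) = (1 - cos(2*y))/2.
An antiderivative is F(y) = y - sin(2*y)/2.
Then F(2*pi) - F(0) = (2*pi) - (0) = 2*pi.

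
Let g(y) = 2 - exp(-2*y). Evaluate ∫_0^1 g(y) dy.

exp(-2)/2 + 3/2

An antiderivative is F(y) = 2*y + exp(-2*y)/2.
Then F(1) - F(0) = (exp(-2)/2 + 2) - (1/2) = exp(-2)/2 + 3/2.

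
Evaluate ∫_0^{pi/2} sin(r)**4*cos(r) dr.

1/5

Let u = sin(r), so du = cos(r) dr. When r = 0, u = 0; when r = pi/2, u = 1.
The integral becomes ∫ u**4 du from 0 to 1, with antiderivative u**5/5.
Back in r: F(r) = sin(r)**5/5.
Then F(pi/2) - F(0) = (1/5) - (0) = 1/5.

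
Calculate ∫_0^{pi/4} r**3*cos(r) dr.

Integrate by parts 3 times (u = r^3, dv = cos(r) dr).
An antiderivative is F(r) = r**3*sin(r) + 3*r**2*cos(r) - 6*r*sin(r) - 6*cos(r).
Then F(pi/4) - F(0) = (sqrt(2)*(-384 - 96*pi + pi**3 + 12*pi**2)/128) - (-6) = -3*sqrt(2) - 3*sqrt(2)*pi/4 + sqrt(2)*pi**3/128 + 3*sqrt(2)*pi**2/32 + 6.

-3*sqrt(2) - 3*sqrt(2)*pi/4 + sqrt(2)*pi**3/128 + 3*sqrt(2)*pi**2/32 + 6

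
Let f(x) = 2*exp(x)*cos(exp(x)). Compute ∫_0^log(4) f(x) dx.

-2*sin(1) + 2*sin(4)

Let u = exp(x), so du = exp(x) dx. When x = 0, u = 1; when x = log(4), u = 4.
The integral becomes 2·∫ cos(u) du from 1 to 4, with antiderivative 2*sin(u).
Back in x: F(x) = 2*sin(exp(x)).
Then F(log(4)) - F(0) = (2*sin(4)) - (2*sin(1)) = -2*sin(1) + 2*sin(4).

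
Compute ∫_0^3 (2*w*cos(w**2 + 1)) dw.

Let u = w**2 + 1, so du = 2*w dw. When w = 0, u = 1; when w = 3, u = 10.
The integral becomes ∫ cos(u) du from 1 to 10, with antiderivative sin(u).
Back in w: F(w) = sin(w**2 + 1).
Then F(3) - F(0) = (sin(10)) - (sin(1)) = -sin(1) + sin(10).

-sin(1) + sin(10)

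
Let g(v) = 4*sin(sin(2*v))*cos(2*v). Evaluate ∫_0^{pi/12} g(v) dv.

2 - 2*cos(1/2)

Let u = sin(2*v), so du = 2*cos(2*v) dv. When v = 0, u = 0; when v = pi/12, u = 1/2.
The integral becomes 2·∫ sin(u) du from 0 to 1/2, with antiderivative -2*cos(u).
Back in v: F(v) = -2*cos(sin(2*v)).
Then F(pi/12) - F(0) = (-2*cos(1/2)) - (-2) = 2 - 2*cos(1/2).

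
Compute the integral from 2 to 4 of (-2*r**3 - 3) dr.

By the power rule, an antiderivative is F(r) = -r**4/2 - 3*r.
Then F(4) - F(2) = (-140) - (-14) = -126.

-126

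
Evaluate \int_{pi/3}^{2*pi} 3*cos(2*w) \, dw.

-3*sqrt(3)/4

An antiderivative is F(w) = 3*sin(2*w)/2.
Then F(2*pi) - F(pi/3) = (0) - (3*sqrt(3)/4) = -3*sqrt(3)/4.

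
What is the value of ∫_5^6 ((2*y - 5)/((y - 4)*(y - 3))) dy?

Factor the denominator: y**2 - 7*y + 12 = (y - 3)(y - 4).
Partial fractions: (2*y - 5)/((y - 4)*(y - 3)) = -1/(y - 3) + 3/(y - 4).
An antiderivative is F(y) = 3*log(y - 4) - log(y - 3).
Then F(6) - F(5) = (log(8/3)) - (-log(2)) = log(16/3).

log(16/3)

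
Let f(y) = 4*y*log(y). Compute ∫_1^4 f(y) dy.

-15 + 64*log(2)

Integrate by parts once (u = ln y, dv = 4*y dy).
An antiderivative is F(y) = y**2*(2*log(y) - 1).
Then F(4) - F(1) = (-16 + 64*log(2)) - (-1) = -15 + 64*log(2).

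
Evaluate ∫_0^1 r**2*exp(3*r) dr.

Integrate by parts twice (u = r^2, dv = exp(3*r) dr).
An antiderivative is F(r) = (9*r**2 - 6*r + 2)*exp(3*r)/27.
Then F(1) - F(0) = (5*exp(3)/27) - (2/27) = -2/27 + 5*exp(3)/27.

-2/27 + 5*exp(3)/27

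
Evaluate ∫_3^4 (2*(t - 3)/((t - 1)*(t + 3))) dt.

Factor the denominator: t**2 + 2*t - 3 = (t + 3)(t - 1).
Partial fractions: 2*(t - 3)/((t - 1)*(t + 3)) = 3/(t + 3) - 1/(t - 1).
An antiderivative is F(t) = -log(t - 1) + 3*log(t + 3).
Then F(4) - F(3) = (-log(3) + 3*log(7)) - (2*log(2) + 3*log(3)) = -4*log(3) - 2*log(2) + 3*log(7).

-4*log(3) - 2*log(2) + 3*log(7)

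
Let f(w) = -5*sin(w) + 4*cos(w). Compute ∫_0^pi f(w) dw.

An antiderivative is F(w) = 4*sin(w) + 5*cos(w).
Then F(pi) - F(0) = (-5) - (5) = -10.

-10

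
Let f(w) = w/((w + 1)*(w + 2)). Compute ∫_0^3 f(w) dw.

Factor the denominator: w**2 + 3*w + 2 = (w + 2)(w + 1).
Partial fractions: w/((w + 1)*(w + 2)) = 2/(w + 2) - 1/(w + 1).
An antiderivative is F(w) = -log(w + 1) + 2*log(w + 2).
Then F(3) - F(0) = (log(25/4)) - (log(4)) = log(25/16).

log(25/16)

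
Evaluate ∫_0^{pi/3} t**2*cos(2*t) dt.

Integrate by parts twice (u = t^2, dv = cos(2*t) dt).
An antiderivative is F(t) = t**2*sin(2*t)/2 + t*cos(2*t)/2 - sin(2*t)/4.
Then F(pi/3) - F(0) = (-pi/12 - sqrt(3)/8 + sqrt(3)*pi**2/36) - (0) = -pi/12 - sqrt(3)/8 + sqrt(3)*pi**2/36.

-pi/12 - sqrt(3)/8 + sqrt(3)*pi**2/36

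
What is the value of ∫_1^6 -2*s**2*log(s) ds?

-144*log(3) - 144*log(2) + 430/9

Integrate by parts once (u = ln s, dv = -2*s**2 ds).
An antiderivative is F(s) = -2*s**3*(3*log(s) - 1)/9.
Then F(6) - F(1) = (-144*log(3) - 144*log(2) + 48) - (2/9) = -144*log(3) - 144*log(2) + 430/9.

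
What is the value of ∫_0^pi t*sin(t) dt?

Integrate by parts once (u = t, dv = sin(t) dt).
An antiderivative is F(t) = -t*cos(t) + sin(t).
Then F(pi) - F(0) = (pi) - (0) = pi.

pi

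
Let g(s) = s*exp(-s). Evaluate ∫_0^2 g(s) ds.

Integrate by parts once (u = s, dv = exp(-s) ds).
An antiderivative is F(s) = (-s - 1)*exp(-s).
Then F(2) - F(0) = (-3*exp(-2)) - (-1) = 1 - 3*exp(-2).

1 - 3*exp(-2)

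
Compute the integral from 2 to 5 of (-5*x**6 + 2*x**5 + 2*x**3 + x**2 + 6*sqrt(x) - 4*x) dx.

-703131/14 - 8*sqrt(2) + 20*sqrt(5)

By the power rule, an antiderivative is F(x) = -5*x**7/7 + x**6/3 + x**4/2 + 4*x**(3/2) + x**3/3 - 2*x**2.
Then F(5) - F(2) = (-704075/14 + 20*sqrt(5)) - (-472/7 + 8*sqrt(2)) = -703131/14 - 8*sqrt(2) + 20*sqrt(5).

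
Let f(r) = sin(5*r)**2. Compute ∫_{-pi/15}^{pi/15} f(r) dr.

-sqrt(3)/20 + pi/15

Use the identity sin^2(5*r) = (1 - cos(10*r))/2.
An antiderivative is F(r) = r/2 - sin(10*r)/20.
Then F(pi/15) - F(-pi/15) = (-sqrt(3)/40 + pi/30) - (-pi/30 + sqrt(3)/40) = -sqrt(3)/20 + pi/15.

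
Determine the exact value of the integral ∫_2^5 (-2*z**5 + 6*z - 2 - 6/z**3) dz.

By the power rule, an antiderivative is F(z) = -z**6/3 + 3*z**2 - 2*z + 3/z**2.
Then F(5) - F(2) = (-385741/75) - (-151/12) = -513063/100.

-513063/100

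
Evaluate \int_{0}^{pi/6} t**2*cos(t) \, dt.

Integrate by parts twice (u = t^2, dv = cos(t) dt).
An antiderivative is F(t) = t**2*sin(t) + 2*t*cos(t) - 2*sin(t).
Then F(pi/6) - F(0) = (-1 + pi**2/72 + sqrt(3)*pi/6) - (0) = -1 + pi**2/72 + sqrt(3)*pi/6.

-1 + pi**2/72 + sqrt(3)*pi/6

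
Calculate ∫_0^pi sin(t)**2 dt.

Use the identity sin^2(t) = (1 - cos(2*t))/2.
An antiderivative is F(t) = t/2 - sin(2*t)/4.
Then F(pi) - F(0) = (pi/2) - (0) = pi/2.

pi/2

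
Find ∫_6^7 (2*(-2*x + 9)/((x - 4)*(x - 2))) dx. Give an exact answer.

Factor the denominator: x**2 - 6*x + 8 = (x - 2)(x - 4).
Partial fractions: 2*(-2*x + 9)/((x - 4)*(x - 2)) = -5/(x - 2) + 1/(x - 4).
An antiderivative is F(x) = log(x - 4) - 5*log(x - 2).
Then F(7) - F(6) = (-5*log(5) + log(3)) - (-9*log(2)) = -5*log(5) + log(3) + 9*log(2).

-5*log(5) + log(3) + 9*log(2)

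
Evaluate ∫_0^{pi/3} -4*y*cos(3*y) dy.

8/9

Integrate by parts once (u = y, dv = -4*cos(3*y) dy).
An antiderivative is F(y) = -4*y*sin(3*y)/3 - 4*cos(3*y)/9.
Then F(pi/3) - F(0) = (4/9) - (-4/9) = 8/9.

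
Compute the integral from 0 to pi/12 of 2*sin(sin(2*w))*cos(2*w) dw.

Let u = sin(2*w), so du = 2*cos(2*w) dw. When w = 0, u = 0; when w = pi/12, u = 1/2.
The integral becomes ∫ sin(u) du from 0 to 1/2, with antiderivative -cos(u).
Back in w: F(w) = -cos(sin(2*w)).
Then F(pi/12) - F(0) = (-cos(1/2)) - (-1) = 1 - cos(1/2).

1 - cos(1/2)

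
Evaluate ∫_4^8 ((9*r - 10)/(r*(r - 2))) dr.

5*log(2) + 4*log(3)

Factor the denominator: r**2 - 2*r = r(r - 2).
Partial fractions: (9*r - 10)/(r*(r - 2)) = 5/r + 4/(r - 2).
An antiderivative is F(r) = 5*log(r) + 4*log(r - 2).
Then F(8) - F(4) = (4*log(3) + 19*log(2)) - (14*log(2)) = 5*log(2) + 4*log(3).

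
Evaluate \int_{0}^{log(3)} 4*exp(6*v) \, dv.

Let u = exp(v), so du = exp(v) dv. When v = 0, u = 1; when v = log(3), u = 3.
The integral becomes 4·∫ u**5 du from 1 to 3, with antiderivative 2*u**6/3.
Back in v: F(v) = 2*exp(6*v)/3.
Then F(log(3)) - F(0) = (486) - (2/3) = 1456/3.

1456/3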